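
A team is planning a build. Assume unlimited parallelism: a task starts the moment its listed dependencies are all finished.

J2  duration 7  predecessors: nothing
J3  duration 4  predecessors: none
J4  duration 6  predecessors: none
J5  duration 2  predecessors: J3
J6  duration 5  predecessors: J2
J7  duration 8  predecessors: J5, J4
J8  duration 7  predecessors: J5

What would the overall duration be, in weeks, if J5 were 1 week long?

14

Baseline: J3→J5→J7 = 4+2+8 = 14 → 14 weeks.
J5 lies on that path, so at 1 week the path becomes 13 weeks.
Now J4→J7 = 6+8 = 14 is longest, so the finish becomes 14 weeks.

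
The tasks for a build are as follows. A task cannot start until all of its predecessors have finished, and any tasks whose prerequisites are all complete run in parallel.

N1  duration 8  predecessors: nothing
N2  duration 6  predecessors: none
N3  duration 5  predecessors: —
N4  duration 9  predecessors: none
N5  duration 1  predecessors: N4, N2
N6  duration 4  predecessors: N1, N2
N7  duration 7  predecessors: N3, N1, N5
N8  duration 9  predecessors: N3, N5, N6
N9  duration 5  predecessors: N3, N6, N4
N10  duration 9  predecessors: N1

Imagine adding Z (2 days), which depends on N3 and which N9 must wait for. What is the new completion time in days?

21

Originally the plan takes 21 days.
With Z inserted, N9 now waits for max(N3, N6, N4, Z).
New critical path: N1→N6→N8 = 8+4+9 = 21 ⇒ 21 days.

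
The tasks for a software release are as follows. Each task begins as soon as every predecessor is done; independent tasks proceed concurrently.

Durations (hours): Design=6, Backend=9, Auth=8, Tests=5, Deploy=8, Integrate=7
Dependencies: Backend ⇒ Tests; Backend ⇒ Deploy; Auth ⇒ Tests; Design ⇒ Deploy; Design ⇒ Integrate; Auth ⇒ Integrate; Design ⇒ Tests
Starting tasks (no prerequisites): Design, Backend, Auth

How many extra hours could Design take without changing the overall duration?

Backend→Deploy = 9+8 = 17 sets the makespan at 17 hours.
Longest path through Design: 14 hours (earliest finish 6, latest finish 9).
Float = 17 − 14 = 3.

3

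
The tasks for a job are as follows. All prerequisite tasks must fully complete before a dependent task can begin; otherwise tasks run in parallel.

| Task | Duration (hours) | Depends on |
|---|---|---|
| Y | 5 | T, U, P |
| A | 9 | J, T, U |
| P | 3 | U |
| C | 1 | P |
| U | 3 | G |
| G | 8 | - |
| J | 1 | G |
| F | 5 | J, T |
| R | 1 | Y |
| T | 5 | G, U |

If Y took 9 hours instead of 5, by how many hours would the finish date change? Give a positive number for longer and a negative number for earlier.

1

Actual critical path: G→U→T→A = 8+3+5+9 = 25 ⇒ 25 hours.
The longest path through Y is only 22 hours, so Y has float 3.
New critical path: G→U→T→Y→R = 8+3+5+9+1 = 26 ⇒ 26 hours.
Change in finish: 26 − 25 = +1 hours.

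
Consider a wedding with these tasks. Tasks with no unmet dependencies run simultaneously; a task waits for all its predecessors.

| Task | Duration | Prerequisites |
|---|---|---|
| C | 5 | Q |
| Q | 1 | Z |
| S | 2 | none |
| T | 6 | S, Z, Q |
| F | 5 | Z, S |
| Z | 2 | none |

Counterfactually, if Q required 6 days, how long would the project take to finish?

14

Critical path before the change: Z→Q→T = 2+1+6 = 9 giving 9 days.
Q lies on that path, so at 6 days the path becomes 14 days.
The critical path is still Z→Q→T; finish is now 14 days.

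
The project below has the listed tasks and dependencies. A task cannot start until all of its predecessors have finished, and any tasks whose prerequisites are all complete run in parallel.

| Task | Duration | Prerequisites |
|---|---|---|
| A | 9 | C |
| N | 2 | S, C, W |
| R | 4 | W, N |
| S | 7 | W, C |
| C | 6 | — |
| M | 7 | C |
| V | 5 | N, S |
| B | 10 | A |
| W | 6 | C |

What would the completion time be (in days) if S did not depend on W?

Original critical path: C→W→S→N→V = 6+6+7+2+5 = 26 ⇒ 26 days.
Without W→S, S's earliest start moves from 12 to 6.
New critical path: C→A→B = 6+9+10 = 25 ⇒ 25 days.

25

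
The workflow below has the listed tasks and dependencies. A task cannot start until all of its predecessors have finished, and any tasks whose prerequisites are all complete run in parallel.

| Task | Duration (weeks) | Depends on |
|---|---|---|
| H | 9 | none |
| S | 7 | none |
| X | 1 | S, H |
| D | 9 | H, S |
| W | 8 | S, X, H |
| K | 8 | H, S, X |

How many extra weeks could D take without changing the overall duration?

0

H→X→W = 9+1+8 = 18 sets the makespan at 18 weeks.
The longest chain containing D totals 18 weeks.
Float = 18 − 18 = 0.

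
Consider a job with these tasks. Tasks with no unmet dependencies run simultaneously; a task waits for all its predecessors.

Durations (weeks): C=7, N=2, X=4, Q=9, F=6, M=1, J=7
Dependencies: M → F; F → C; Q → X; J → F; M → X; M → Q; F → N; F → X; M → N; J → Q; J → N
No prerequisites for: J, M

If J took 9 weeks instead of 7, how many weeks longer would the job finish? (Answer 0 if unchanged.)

Baseline: J→F→C = 7+6+7 = 20 → 20 weeks.
J lies on that path, so at 9 weeks the path becomes 22 weeks.
The critical path is still J→F→C; finish is now 22 weeks.
Change in finish: 22 − 20 = +2 weeks.

2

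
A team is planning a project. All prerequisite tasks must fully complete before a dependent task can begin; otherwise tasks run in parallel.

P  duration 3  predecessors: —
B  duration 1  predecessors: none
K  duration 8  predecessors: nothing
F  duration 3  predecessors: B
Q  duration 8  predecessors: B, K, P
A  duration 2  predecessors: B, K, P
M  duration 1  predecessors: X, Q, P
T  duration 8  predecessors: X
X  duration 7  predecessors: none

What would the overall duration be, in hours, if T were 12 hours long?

The binding path is K→Q→M = 8+8+1 = 17; finish at 17 hours.
T has 2 hours of float (longest path through it is 15).
New critical path: X→T = 7+12 = 19 ⇒ 19 hours.

19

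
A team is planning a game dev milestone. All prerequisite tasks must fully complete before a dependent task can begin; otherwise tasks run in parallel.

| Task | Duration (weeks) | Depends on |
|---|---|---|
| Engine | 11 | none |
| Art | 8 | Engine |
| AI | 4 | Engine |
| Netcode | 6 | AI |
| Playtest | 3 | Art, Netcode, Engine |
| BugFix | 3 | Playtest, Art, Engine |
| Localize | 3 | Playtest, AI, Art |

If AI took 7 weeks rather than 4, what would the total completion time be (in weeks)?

30

Actual critical path: Engine→AI→Netcode→Playtest→BugFix = 11+4+6+3+3 = 27 ⇒ 27 weeks.
Since AI is critical, the +3 change carries straight to that chain (now 30 weeks).
No other chain overtakes it, so the finish is 30 weeks.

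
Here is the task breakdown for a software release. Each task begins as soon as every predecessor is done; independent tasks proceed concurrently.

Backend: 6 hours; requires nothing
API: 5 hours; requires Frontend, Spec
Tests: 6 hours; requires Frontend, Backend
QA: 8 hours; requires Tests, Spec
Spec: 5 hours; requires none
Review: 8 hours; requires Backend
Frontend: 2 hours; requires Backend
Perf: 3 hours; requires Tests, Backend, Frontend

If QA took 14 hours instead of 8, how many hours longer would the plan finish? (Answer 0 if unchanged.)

6

Critical path before the change: Backend→Frontend→Tests→QA = 6+2+6+8 = 22 giving 22 hours.
QA is on the critical path; changing it to 14 makes that path 28 hours.
The critical path is still Backend→Frontend→Tests→QA; finish is now 28 hours.
Change in finish: 28 − 22 = +6 hours.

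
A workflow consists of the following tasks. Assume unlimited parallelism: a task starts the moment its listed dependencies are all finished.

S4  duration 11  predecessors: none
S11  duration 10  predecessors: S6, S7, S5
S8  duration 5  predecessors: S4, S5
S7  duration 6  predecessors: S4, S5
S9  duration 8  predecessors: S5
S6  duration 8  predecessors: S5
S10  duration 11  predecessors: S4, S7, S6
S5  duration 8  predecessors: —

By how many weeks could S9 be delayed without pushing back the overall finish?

The longest chain is S4→S7→S10 = 11+6+11 = 28; overall finish 28 weeks.
The longest chain containing S9 totals 16 weeks.
So S9 can slip 28 − 16 = 12 weeks.

12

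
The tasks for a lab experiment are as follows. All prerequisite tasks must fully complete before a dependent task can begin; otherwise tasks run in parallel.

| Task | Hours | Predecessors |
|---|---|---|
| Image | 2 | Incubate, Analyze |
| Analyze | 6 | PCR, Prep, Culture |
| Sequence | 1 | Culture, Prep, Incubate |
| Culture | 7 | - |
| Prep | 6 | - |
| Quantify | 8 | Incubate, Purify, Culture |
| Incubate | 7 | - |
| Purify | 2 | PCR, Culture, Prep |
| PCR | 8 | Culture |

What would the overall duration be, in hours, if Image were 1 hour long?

25

As given, the longest chain is Culture→PCR→Purify→Quantify = 7+8+2+8 = 25, so the finish is 25 hours.
Image has 2 hours of float (longest path through it is 23).
No other chain overtakes it, so the finish is 25 hours.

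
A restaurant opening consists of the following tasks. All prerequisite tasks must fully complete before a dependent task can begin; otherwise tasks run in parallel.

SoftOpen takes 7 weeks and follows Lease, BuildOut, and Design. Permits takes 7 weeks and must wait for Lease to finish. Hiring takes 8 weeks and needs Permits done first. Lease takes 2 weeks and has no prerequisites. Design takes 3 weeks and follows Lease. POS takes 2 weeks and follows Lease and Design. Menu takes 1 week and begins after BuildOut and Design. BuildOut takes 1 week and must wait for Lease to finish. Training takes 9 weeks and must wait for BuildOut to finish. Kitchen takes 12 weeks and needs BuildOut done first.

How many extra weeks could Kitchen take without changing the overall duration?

The longest chain is Lease→Permits→Hiring = 2+7+8 = 17; overall finish 17 weeks.
Kitchen finishes as early as 15 and must finish by 17.
So Kitchen can slip 17 − 15 = 2 weeks.

2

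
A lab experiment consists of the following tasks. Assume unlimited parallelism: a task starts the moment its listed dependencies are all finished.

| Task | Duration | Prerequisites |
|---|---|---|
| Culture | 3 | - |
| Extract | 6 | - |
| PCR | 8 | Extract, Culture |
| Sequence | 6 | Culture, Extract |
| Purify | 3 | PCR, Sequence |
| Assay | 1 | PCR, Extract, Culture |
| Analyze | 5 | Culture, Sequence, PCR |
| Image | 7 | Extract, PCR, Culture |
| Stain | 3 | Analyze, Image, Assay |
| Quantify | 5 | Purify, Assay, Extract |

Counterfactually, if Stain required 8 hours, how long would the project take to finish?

29

Actual critical path: Extract→PCR→Image→Stain = 6+8+7+3 = 24 ⇒ 24 hours.
Since Stain is critical, the +5 change carries straight to that chain (now 29 hours).
No other chain overtakes it, so the finish is 29 hours.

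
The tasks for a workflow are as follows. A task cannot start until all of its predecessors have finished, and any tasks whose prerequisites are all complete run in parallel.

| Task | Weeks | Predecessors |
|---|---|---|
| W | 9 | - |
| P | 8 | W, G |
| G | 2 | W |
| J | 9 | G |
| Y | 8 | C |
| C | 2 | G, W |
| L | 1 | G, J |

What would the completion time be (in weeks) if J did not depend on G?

With the dependency in place, W→G→C→Y = 9+2+2+8 = 21 sets the finish at 21 weeks.
Without G→J, J's earliest start moves from 11 to 0.
The longest chain is now W→G→C→Y = 9+2+2+8 = 21, so the job takes 21 weeks.

21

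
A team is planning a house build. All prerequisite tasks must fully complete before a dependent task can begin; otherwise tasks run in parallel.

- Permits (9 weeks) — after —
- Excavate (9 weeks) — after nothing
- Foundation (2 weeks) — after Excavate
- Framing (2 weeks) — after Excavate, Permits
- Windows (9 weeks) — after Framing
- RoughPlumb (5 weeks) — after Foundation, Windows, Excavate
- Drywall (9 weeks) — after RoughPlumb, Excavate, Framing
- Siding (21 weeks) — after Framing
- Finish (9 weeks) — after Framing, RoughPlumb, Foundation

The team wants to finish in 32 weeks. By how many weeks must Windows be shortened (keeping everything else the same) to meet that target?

2

Current finish: 34 weeks; target: 32.
Windows is on every critical path, so each week cut from Windows cuts the finish by one (this holds down to a finish of 32).
Need 34 − 32 = 2 weeks off Windows → Windows becomes 7 weeks, finish becomes 32.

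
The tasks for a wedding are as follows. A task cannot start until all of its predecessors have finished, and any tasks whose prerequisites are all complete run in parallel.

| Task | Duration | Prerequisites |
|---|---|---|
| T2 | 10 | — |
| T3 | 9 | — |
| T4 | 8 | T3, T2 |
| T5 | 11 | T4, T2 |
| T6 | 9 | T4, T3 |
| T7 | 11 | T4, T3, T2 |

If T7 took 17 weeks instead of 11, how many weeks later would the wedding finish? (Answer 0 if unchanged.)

As given, the longest chain is T2→T4→T7 = 10+8+11 = 29, so the finish is 29 weeks.
T7 is on the critical path; changing it to 17 makes that path 35 weeks.
No other chain overtakes it, so the finish is 35 weeks.
Change in finish: 35 − 29 = +6 weeks.

6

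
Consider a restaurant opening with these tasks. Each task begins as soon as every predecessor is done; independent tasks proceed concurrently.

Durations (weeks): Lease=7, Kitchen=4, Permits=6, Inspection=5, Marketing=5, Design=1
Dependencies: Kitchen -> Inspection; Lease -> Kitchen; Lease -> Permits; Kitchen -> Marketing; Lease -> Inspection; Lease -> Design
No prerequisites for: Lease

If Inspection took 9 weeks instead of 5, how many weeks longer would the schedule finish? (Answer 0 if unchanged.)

4

The binding path is Lease→Kitchen→Inspection = 7+4+5 = 16; finish at 16 weeks.
Inspection lies on that path, so at 9 weeks the path becomes 20 weeks.
That remains the longest chain; total 20 weeks.
Change in finish: 20 − 16 = +4 weeks.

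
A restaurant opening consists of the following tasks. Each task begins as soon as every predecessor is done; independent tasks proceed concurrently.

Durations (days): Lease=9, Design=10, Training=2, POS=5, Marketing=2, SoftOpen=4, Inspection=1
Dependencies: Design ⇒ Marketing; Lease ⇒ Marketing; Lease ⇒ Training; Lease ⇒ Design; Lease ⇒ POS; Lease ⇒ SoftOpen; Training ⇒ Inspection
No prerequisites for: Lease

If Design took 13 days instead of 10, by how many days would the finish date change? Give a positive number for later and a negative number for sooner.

3

As given, the longest chain is Lease→Design→Marketing = 9+10+2 = 21, so the finish is 21 days.
Since Design is critical, the +3 change carries straight to that chain (now 24 days).
No other chain overtakes it, so the finish is 24 days.
Change in finish: 24 − 21 = +3 days.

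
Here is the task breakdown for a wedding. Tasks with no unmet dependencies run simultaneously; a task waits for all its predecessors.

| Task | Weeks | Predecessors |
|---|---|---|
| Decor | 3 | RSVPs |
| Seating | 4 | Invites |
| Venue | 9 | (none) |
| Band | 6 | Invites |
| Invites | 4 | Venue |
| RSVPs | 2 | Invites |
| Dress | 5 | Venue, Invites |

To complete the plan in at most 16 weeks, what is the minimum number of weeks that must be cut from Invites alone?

Current finish: 19 weeks; target: 16.
Invites is on every critical path, so each week cut from Invites cuts the finish by one (this holds down to a finish of 16).
Need 19 − 16 = 3 weeks off Invites → Invites becomes 1 week, finish becomes 16.

3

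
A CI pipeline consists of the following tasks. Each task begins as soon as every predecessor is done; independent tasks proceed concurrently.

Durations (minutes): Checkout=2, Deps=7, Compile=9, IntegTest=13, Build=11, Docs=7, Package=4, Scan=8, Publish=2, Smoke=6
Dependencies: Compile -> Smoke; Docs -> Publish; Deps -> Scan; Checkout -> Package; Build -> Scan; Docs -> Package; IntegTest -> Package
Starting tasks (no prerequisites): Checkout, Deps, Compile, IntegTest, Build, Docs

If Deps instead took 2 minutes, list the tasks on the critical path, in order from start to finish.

Actual critical path: Build→Scan = 11+8 = 19 ⇒ 19 minutes.
Deps is off the critical path — its longest chain is 15 minutes, giving 4 of slack.
That remains the longest chain; total 19 minutes.

Build, Scan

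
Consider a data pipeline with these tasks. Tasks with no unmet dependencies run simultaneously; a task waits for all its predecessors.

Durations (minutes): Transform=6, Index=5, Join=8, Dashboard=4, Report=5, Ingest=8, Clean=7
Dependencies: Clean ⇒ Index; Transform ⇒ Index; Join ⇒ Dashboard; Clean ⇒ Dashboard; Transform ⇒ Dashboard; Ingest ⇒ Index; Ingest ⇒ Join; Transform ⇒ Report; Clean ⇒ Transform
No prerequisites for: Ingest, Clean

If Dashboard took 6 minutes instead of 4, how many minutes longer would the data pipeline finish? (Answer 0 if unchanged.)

As given, the longest chain is Ingest→Join→Dashboard = 8+8+4 = 20, so the finish is 20 minutes.
Since Dashboard is critical, the +2 change carries straight to that chain (now 22 minutes).
The critical path is still Ingest→Join→Dashboard; finish is now 22 minutes.
Change in finish: 22 − 20 = +2 minutes.

2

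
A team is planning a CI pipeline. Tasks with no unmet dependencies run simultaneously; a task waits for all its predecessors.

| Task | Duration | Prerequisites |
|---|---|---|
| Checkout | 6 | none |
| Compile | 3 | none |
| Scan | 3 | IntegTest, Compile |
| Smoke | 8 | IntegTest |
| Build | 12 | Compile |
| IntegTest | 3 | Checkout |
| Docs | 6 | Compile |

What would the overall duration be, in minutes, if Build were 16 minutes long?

The binding path is Checkout→IntegTest→Smoke = 6+3+8 = 17; finish at 17 minutes.
The longest path through Build is only 15 minutes, so Build has float 2.
The binding chain switches to Compile→Build = 3+16 = 19; finish 19 minutes.

19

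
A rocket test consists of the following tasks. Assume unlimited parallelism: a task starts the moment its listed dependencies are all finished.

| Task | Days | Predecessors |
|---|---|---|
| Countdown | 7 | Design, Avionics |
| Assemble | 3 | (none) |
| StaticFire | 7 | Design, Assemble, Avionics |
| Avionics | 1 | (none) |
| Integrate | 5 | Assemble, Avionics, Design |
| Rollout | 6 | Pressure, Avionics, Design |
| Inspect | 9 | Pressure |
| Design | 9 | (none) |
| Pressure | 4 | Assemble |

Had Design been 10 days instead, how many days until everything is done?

Baseline: Design→StaticFire = 9+7 = 16 → 16 days.
Since Design is critical, the +1 change carries straight to that chain (now 17 days).
No other chain overtakes it, so the finish is 17 days.

17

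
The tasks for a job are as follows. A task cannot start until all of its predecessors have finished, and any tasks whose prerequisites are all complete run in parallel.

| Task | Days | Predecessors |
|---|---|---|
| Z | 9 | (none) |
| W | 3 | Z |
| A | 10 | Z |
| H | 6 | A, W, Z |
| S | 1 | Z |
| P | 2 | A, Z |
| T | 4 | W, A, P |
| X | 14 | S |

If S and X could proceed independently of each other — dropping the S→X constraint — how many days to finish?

25

With the dependency in place, Z→A→H = 9+10+6 = 25 sets the finish at 25 days.
Without S→X, X's earliest start moves from 10 to 0.
New critical path: Z→A→H = 9+10+6 = 25 ⇒ 25 days.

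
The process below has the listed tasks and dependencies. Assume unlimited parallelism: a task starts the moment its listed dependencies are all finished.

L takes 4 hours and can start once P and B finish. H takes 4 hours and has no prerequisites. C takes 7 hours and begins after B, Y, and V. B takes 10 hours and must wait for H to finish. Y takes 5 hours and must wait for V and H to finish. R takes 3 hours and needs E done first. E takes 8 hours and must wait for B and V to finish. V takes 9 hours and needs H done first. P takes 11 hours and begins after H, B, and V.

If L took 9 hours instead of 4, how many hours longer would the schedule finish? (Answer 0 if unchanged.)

Baseline: H→B→P→L = 4+10+11+4 = 29 → 29 hours.
Since L is critical, the +5 change carries straight to that chain (now 34 hours).
That remains the longest chain; total 34 hours.
Change in finish: 34 − 29 = +5 hours.

5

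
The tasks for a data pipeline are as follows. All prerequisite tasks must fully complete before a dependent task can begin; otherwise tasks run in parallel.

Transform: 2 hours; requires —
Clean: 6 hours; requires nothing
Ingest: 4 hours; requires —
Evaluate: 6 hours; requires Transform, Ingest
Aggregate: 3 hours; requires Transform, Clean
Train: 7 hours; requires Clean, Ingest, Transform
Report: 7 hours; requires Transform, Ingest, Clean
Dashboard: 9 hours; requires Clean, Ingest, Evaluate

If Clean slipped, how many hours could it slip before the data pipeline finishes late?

Critical path: Ingest→Evaluate→Dashboard = 4+6+9 = 19, so the finish is 19 hours.
Clean finishes as early as 6 and must finish by 10.
Float = 19 − 15 = 4.

4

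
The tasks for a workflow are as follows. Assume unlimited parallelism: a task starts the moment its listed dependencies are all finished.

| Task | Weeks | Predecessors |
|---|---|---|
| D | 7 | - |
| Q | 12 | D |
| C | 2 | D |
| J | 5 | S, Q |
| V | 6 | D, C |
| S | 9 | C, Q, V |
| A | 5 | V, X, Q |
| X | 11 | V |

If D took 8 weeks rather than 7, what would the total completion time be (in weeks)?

34

Actual critical path: D→Q→S→J = 7+12+9+5 = 33 ⇒ 33 weeks.
D lies on that path, so at 8 weeks the path becomes 34 weeks.
The critical path is still D→Q→S→J; finish is now 34 weeks.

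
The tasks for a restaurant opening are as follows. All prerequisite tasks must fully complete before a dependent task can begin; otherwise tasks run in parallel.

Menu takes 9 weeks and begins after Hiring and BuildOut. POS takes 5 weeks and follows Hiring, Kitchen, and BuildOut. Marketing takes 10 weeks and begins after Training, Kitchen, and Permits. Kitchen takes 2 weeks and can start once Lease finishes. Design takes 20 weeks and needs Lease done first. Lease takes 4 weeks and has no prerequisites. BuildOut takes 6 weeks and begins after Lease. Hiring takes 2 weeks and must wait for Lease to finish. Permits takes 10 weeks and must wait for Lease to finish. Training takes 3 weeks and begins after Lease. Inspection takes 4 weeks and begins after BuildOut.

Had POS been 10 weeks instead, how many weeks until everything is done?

24

Baseline: Lease→Permits→Marketing = 4+10+10 = 24 → 24 weeks.
The longest path through POS is only 15 weeks, so POS has float 9.
No other chain overtakes it, so the finish is 24 weeks.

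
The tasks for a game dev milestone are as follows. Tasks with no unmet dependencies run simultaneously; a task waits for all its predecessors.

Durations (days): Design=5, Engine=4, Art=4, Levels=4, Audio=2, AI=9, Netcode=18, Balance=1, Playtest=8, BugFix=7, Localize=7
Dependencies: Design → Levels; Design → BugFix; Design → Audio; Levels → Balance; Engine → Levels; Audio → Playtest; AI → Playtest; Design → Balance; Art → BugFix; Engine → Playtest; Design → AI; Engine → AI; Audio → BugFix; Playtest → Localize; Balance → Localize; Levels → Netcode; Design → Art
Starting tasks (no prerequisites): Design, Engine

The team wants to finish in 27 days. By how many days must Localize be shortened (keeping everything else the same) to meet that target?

Current finish: 29 days; target: 27.
Localize is on every critical path, so each day cut from Localize cuts the finish by one (this holds down to a finish of 27).
Need 29 − 27 = 2 days off Localize → Localize becomes 5 days, finish becomes 27.

2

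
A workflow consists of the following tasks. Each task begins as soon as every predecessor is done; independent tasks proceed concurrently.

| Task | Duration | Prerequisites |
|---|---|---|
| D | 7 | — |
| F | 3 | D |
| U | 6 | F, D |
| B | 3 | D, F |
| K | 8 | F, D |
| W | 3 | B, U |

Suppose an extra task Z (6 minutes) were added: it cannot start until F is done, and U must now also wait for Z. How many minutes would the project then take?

25

Originally the project takes 19 minutes.
With Z inserted, U now waits for max(F, D, Z).
New critical path: D→F→Z→U→W = 7+3+6+6+3 = 25 ⇒ 25 minutes.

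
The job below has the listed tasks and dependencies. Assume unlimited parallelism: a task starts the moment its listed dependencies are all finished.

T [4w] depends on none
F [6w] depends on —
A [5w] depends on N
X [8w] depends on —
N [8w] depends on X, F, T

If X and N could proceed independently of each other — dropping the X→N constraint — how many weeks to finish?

Before: longest chain X→N→A = 8+8+5 = 21, finish 21.
Without X→N, N's earliest start moves from 8 to 6.
The longest chain is now F→N→A = 6+8+5 = 19, so the project takes 19 weeks.

19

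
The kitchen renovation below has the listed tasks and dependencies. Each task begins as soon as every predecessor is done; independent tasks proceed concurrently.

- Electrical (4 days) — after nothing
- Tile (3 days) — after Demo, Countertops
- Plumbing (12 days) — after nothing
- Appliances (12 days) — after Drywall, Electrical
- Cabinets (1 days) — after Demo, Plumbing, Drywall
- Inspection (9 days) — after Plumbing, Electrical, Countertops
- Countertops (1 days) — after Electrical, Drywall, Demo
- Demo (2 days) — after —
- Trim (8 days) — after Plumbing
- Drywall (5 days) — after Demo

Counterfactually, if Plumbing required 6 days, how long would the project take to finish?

As given, the longest chain is Plumbing→Inspection = 12+9 = 21, so the finish is 21 days.
Plumbing lies on that path, so at 6 days the path becomes 15 days.
New critical path: Demo→Drywall→Appliances = 2+5+12 = 19 ⇒ 19 days.

19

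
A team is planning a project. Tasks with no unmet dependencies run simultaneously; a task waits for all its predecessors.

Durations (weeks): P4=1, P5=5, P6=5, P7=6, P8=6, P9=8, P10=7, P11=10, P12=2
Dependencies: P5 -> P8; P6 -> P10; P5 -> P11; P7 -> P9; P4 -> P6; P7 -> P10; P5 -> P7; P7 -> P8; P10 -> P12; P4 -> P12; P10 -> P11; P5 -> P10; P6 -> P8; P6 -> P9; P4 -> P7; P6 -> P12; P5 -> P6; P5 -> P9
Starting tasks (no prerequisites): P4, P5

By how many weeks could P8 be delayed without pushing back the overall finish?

11

The longest chain is P5→P7→P10→P11 = 5+6+7+10 = 28; overall finish 28 weeks.
P8 finishes as early as 17 and must finish by 28.
So P8 can slip 28 − 17 = 11 weeks.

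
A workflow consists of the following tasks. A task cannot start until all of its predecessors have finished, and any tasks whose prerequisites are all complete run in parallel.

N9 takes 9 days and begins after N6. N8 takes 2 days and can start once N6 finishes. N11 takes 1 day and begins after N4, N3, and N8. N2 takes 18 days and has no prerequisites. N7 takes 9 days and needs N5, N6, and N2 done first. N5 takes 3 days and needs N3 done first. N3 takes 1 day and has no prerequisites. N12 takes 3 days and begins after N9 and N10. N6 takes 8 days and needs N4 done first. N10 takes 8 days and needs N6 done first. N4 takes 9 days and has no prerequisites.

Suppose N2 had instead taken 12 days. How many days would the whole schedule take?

29

Critical path before the change: N4→N6→N9→N12 = 9+8+9+3 = 29 giving 29 days.
N2 has 2 days of float (longest path through it is 27).
The critical path is still N4→N6→N9→N12; finish is now 29 days.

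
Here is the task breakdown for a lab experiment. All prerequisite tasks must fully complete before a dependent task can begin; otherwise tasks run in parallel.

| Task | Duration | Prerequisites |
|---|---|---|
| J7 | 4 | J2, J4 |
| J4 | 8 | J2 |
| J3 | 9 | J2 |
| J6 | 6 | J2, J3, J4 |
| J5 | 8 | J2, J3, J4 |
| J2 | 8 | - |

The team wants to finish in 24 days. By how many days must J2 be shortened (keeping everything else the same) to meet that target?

1

Current finish: 25 days; target: 24.
J2 is on every critical path, so each day cut from J2 cuts the finish by one (this holds down to a finish of 18).
Need 25 − 24 = 1 day off J2 → J2 becomes 7 days, finish becomes 24.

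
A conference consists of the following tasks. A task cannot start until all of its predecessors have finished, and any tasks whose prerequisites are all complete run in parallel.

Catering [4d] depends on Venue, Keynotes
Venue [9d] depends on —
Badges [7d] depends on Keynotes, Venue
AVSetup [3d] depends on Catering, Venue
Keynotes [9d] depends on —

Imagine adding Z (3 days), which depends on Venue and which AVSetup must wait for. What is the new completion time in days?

Originally the project takes 16 days.
With Z inserted, AVSetup now waits for max(Catering, Venue, Z).
New critical path: Venue→Catering→AVSetup = 9+4+3 = 16 ⇒ 16 days.

16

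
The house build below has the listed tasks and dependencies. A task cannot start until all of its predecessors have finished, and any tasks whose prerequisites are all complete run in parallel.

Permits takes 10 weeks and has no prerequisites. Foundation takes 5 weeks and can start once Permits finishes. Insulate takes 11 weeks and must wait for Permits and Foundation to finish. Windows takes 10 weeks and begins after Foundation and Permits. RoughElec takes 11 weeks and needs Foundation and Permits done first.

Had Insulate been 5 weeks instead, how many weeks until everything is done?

Critical path before the change: Permits→Foundation→Insulate = 10+5+11 = 26 giving 26 weeks.
Since Insulate is critical, the -6 change carries straight to that chain (now 20 weeks).
The binding chain switches to Permits→Foundation→RoughElec = 10+5+11 = 26; finish 26 weeks.

26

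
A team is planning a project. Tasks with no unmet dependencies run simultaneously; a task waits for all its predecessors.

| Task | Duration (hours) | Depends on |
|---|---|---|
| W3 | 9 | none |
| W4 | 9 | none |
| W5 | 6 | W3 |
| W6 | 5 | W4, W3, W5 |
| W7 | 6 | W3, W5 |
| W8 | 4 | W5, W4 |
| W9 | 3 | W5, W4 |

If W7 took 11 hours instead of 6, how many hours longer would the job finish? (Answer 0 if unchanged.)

The binding path is W3→W5→W7 = 9+6+6 = 21; finish at 21 hours.
W7 is on the critical path; changing it to 11 makes that path 26 hours.
That remains the longest chain; total 26 hours.
Change in finish: 26 − 21 = +5 hours.

5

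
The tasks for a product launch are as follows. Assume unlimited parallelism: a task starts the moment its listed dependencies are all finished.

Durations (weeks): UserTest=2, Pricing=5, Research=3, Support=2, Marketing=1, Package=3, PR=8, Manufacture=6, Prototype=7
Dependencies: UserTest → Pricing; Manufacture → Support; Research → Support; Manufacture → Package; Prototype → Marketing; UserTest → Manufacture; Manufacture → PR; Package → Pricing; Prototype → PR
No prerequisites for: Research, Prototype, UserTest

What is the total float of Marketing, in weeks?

8

UserTest→Manufacture→Package→Pricing = 2+6+3+5 = 16 sets the makespan at 16 weeks.
The longest chain containing Marketing totals 8 weeks.
Float = 16 − 8 = 8.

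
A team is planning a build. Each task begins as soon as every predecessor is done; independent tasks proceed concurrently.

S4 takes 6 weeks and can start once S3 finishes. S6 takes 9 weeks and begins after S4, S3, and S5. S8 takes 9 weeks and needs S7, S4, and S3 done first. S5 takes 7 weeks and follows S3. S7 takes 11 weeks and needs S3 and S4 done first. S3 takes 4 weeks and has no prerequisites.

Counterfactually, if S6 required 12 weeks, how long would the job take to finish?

30

The binding path is S3→S4→S7→S8 = 4+6+11+9 = 30; finish at 30 weeks.
S6 has 10 weeks of float (longest path through it is 20).
That remains the longest chain; total 30 weeks.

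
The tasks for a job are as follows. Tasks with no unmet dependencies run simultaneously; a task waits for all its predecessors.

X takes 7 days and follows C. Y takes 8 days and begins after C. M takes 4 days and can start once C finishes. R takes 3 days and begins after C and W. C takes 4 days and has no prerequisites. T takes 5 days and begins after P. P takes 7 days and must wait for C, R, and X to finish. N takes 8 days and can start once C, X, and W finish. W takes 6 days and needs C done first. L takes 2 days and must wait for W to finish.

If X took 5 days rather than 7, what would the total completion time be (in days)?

25

The binding path is C→W→R→P→T = 4+6+3+7+5 = 25; finish at 25 days.
X has 2 days of float (longest path through it is 23).
The critical path is still C→W→R→P→T; finish is now 25 days.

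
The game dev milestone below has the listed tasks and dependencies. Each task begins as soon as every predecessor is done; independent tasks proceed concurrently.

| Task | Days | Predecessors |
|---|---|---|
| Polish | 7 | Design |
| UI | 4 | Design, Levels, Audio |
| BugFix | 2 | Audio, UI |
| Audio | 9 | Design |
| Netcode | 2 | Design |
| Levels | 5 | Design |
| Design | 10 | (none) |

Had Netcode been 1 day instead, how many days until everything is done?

Actual critical path: Design→Audio→UI→BugFix = 10+9+4+2 = 25 ⇒ 25 days.
The longest path through Netcode is only 12 days, so Netcode has float 13.
No other chain overtakes it, so the finish is 25 days.

25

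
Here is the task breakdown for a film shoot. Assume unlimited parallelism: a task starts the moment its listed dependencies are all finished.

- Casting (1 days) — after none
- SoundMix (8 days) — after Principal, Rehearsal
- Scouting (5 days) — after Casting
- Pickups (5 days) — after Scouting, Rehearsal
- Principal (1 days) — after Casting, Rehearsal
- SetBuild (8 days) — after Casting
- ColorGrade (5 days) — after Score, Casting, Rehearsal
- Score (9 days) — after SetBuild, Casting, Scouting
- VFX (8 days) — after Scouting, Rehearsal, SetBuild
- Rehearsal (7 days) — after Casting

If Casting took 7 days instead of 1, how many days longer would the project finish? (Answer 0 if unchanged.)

6

As given, the longest chain is Casting→SetBuild→Score→ColorGrade = 1+8+9+5 = 23, so the finish is 23 days.
Casting lies on that path, so at 7 days the path becomes 29 days.
No other chain overtakes it, so the finish is 29 days.
Change in finish: 29 − 23 = +6 days.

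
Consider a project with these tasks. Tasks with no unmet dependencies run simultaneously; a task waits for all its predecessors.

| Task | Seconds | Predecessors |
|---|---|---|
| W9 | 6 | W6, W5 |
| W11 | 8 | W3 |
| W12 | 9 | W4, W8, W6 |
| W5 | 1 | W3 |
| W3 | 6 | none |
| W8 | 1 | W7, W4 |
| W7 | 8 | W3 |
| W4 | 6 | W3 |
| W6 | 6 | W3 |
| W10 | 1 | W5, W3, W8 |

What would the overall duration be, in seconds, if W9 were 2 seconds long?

Critical path before the change: W3→W7→W8→W12 = 6+8+1+9 = 24 giving 24 seconds.
W9 has 6 seconds of float (longest path through it is 18).
No other chain overtakes it, so the finish is 24 seconds.

24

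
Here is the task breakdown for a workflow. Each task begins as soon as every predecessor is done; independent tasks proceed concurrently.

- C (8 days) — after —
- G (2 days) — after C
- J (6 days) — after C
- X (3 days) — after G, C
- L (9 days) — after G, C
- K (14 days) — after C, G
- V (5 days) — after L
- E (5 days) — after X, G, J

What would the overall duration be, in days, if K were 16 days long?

Critical path before the change: C→G→K = 8+2+14 = 24 giving 24 days.
K is on the critical path; changing it to 16 makes that path 26 days.
That remains the longest chain; total 26 days.

26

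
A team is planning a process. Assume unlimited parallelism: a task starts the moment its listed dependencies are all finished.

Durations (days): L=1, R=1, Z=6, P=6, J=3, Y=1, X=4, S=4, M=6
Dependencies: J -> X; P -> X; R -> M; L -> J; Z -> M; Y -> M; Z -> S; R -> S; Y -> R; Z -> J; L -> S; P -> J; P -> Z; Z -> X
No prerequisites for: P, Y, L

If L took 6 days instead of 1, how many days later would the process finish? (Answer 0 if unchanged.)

0

The binding path is P→Z→J→X = 6+6+3+4 = 19; finish at 19 days.
L has 11 days of float (longest path through it is 8).
No other chain overtakes it, so the finish is 19 days.
Change in finish: 19 − 19 = +0 days.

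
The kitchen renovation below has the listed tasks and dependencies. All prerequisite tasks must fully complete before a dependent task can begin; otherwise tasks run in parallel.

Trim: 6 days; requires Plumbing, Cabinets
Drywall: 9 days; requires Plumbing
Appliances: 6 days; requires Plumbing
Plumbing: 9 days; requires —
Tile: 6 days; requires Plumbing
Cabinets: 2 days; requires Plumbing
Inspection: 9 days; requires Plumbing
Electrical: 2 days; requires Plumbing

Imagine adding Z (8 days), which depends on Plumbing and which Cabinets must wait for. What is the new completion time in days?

25

Originally the project takes 18 days.
With Z inserted, Cabinets now waits for max(Plumbing, Z).
New critical path: Plumbing→Z→Cabinets→Trim = 9+8+2+6 = 25 ⇒ 25 days.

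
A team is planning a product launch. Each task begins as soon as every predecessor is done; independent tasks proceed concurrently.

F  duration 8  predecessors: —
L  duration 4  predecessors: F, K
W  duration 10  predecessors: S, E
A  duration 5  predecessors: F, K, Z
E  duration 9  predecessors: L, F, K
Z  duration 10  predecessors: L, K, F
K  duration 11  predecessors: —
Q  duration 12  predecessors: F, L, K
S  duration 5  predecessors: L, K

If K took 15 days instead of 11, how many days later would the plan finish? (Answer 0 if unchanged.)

4

The binding path is K→L→E→W = 11+4+9+10 = 34; finish at 34 days.
K lies on that path, so at 15 days the path becomes 38 days.
The critical path is still K→L→E→W; finish is now 38 days.
Change in finish: 38 − 34 = +4 days.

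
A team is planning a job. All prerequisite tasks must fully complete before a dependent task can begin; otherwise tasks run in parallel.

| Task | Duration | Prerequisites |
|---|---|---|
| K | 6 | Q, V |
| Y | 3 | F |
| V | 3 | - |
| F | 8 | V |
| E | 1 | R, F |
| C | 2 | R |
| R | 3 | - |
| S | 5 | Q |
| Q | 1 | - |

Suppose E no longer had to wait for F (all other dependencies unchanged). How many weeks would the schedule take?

14

With the dependency in place, V→F→Y = 3+8+3 = 14 sets the finish at 14 weeks.
Without F→E, E's earliest start moves from 11 to 3.
After: V→F→Y = 3+8+3 = 14 → 14 weeks.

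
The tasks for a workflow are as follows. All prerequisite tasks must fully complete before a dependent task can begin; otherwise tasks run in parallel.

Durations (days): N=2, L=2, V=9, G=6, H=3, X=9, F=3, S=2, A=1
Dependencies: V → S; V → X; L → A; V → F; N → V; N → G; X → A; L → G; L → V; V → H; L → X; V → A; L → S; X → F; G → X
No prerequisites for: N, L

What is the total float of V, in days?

N→V→X→F = 2+9+9+3 = 23 sets the makespan at 23 days.
The longest chain containing V totals 23 days.
So V can slip 11 − 11 = 0 days.

0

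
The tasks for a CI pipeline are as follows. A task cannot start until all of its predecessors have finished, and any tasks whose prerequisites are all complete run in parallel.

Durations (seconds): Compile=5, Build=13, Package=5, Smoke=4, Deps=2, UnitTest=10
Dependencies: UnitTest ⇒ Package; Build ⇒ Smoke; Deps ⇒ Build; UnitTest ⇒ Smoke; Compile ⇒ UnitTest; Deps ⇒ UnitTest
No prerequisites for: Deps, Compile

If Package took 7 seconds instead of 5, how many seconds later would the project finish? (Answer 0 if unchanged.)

Critical path before the change: Compile→UnitTest→Package = 5+10+5 = 20 giving 20 seconds.
Package is on the critical path; changing it to 7 makes that path 22 seconds.
The critical path is still Compile→UnitTest→Package; finish is now 22 seconds.
Change in finish: 22 − 20 = +2 seconds.

2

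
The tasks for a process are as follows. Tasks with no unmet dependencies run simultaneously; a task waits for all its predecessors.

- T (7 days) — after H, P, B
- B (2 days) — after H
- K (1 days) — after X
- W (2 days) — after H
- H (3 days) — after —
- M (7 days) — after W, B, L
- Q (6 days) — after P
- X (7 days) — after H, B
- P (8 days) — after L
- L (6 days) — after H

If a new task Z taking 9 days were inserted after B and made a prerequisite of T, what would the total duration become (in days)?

24

Originally the plan takes 24 days.
With Z inserted, T now waits for max(H, P, B, Z).
New critical path: H→L→P→T = 3+6+8+7 = 24 ⇒ 24 days.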